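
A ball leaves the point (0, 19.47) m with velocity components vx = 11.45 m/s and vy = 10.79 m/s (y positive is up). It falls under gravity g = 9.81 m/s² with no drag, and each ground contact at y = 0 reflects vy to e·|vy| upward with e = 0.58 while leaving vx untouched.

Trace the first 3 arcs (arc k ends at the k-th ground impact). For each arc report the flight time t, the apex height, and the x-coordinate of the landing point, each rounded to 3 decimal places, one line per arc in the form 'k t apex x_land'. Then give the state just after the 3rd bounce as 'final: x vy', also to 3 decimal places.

1 3.376 25.404 38.652
2 2.640 8.546 68.879
3 1.531 2.875 86.410
final: 86.410 4.356

Arc 1: start y=19.470, vy=10.790 → t=3.376, apex=25.404, x_land=38.652, impact vy=-22.325
  bounce: vy ← 0.58·22.325 = 12.949
Arc 2: start y=0.000, vy=12.949 → t=2.640, apex=8.546, x_land=68.879, impact vy=-12.949
  bounce: vy ← 0.58·12.949 = 7.510
Arc 3: start y=0.000, vy=7.510 → t=1.531, apex=2.875, x_land=86.410, impact vy=-7.510
  bounce: vy ← 0.58·7.510 = 4.356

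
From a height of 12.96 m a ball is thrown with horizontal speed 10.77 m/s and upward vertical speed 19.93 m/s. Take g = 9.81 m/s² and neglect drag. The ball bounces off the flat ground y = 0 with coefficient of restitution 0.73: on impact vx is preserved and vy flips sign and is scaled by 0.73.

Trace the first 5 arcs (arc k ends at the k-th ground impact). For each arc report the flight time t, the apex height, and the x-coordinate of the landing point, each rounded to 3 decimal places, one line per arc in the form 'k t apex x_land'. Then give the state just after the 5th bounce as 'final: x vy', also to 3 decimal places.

1 4.633 33.205 49.902
2 3.799 17.695 90.814
3 2.773 9.430 120.680
4 2.024 5.025 142.482
5 1.478 2.678 158.397
final: 158.397 5.291

Arc 1: start y=12.960, vy=19.930 → t=4.633, apex=33.205, x_land=49.902, impact vy=-25.524
  bounce: vy ← 0.73·25.524 = 18.633
Arc 2: start y=0.000, vy=18.633 → t=3.799, apex=17.695, x_land=90.814, impact vy=-18.633
  bounce: vy ← 0.73·18.633 = 13.602
Arc 3: start y=0.000, vy=13.602 → t=2.773, apex=9.430, x_land=120.680, impact vy=-13.602
  bounce: vy ← 0.73·13.602 = 9.929
Arc 4: start y=0.000, vy=9.929 → t=2.024, apex=5.025, x_land=142.482, impact vy=-9.929
  bounce: vy ← 0.73·9.929 = 7.248
Arc 5: start y=0.000, vy=7.248 → t=1.478, apex=2.678, x_land=158.397, impact vy=-7.248
  bounce: vy ← 0.73·7.248 = 5.291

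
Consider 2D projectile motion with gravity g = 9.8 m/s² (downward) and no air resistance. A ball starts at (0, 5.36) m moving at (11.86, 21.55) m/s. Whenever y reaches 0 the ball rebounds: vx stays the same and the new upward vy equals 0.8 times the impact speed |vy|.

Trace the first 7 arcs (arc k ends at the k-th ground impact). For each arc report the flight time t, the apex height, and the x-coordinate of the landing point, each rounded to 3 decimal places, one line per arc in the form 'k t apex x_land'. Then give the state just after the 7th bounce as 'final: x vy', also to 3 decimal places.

Arc 1: start y=5.360, vy=21.550 → t=4.634, apex=29.054, x_land=54.959, impact vy=-23.863
  bounce: vy ← 0.8·23.863 = 19.091
Arc 2: start y=0.000, vy=19.091 → t=3.896, apex=18.595, x_land=101.167, impact vy=-19.091
  bounce: vy ← 0.8·19.091 = 15.273
Arc 3: start y=0.000, vy=15.273 → t=3.117, apex=11.901, x_land=138.132, impact vy=-15.273
  bounce: vy ← 0.8·15.273 = 12.218
Arc 4: start y=0.000, vy=12.218 → t=2.493, apex=7.616, x_land=167.705, impact vy=-12.218
  bounce: vy ← 0.8·12.218 = 9.774
Arc 5: start y=0.000, vy=9.774 → t=1.995, apex=4.874, x_land=191.363, impact vy=-9.774
  bounce: vy ← 0.8·9.774 = 7.820
Arc 6: start y=0.000, vy=7.820 → t=1.596, apex=3.120, x_land=210.290, impact vy=-7.820
  bounce: vy ← 0.8·7.820 = 6.256
Arc 7: start y=0.000, vy=6.256 → t=1.277, apex=1.997, x_land=225.431, impact vy=-6.256
  bounce: vy ← 0.8·6.256 = 5.005

1 4.634 29.054 54.959
2 3.896 18.595 101.167
3 3.117 11.901 138.132
4 2.493 7.616 167.705
5 1.995 4.874 191.363
6 1.596 3.120 210.290
7 1.277 1.997 225.431
final: 225.431 5.005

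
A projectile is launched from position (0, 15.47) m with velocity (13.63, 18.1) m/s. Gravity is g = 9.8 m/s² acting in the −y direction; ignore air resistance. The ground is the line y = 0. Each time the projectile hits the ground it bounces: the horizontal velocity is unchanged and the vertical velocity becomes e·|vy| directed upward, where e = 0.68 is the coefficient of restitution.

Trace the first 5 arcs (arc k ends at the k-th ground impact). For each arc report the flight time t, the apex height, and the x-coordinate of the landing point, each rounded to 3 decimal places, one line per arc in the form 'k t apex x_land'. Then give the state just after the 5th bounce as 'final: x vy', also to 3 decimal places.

1 4.410 32.185 60.106
2 3.486 14.882 107.613
3 2.370 6.882 139.918
4 1.612 3.182 161.886
5 1.096 1.471 176.824
final: 176.824 3.652

Arc 1: start y=15.470, vy=18.100 → t=4.410, apex=32.185, x_land=60.106, impact vy=-25.116
  bounce: vy ← 0.68·25.116 = 17.079
Arc 2: start y=0.000, vy=17.079 → t=3.486, apex=14.882, x_land=107.613, impact vy=-17.079
  bounce: vy ← 0.68·17.079 = 11.614
Arc 3: start y=0.000, vy=11.614 → t=2.370, apex=6.882, x_land=139.918, impact vy=-11.614
  bounce: vy ← 0.68·11.614 = 7.897
Arc 4: start y=0.000, vy=7.897 → t=1.612, apex=3.182, x_land=161.886, impact vy=-7.897
  bounce: vy ← 0.68·7.897 = 5.370
Arc 5: start y=0.000, vy=5.370 → t=1.096, apex=1.471, x_land=176.824, impact vy=-5.370
  bounce: vy ← 0.68·5.370 = 3.652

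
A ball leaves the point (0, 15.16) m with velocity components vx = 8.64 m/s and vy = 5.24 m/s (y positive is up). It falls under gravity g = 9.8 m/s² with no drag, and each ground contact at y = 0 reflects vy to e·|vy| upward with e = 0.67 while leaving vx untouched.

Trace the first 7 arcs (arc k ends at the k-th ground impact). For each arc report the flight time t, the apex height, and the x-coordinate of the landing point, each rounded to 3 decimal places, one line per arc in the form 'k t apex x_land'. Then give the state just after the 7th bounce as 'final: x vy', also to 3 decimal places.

1 2.373 16.561 20.504
2 2.463 7.434 41.788
3 1.651 3.337 56.049
4 1.106 1.498 65.603
5 0.741 0.672 72.005
6 0.496 0.302 76.294
7 0.333 0.136 79.168
final: 79.168 1.092

Arc 1: start y=15.160, vy=5.240 → t=2.373, apex=16.561, x_land=20.504, impact vy=-18.016
  bounce: vy ← 0.67·18.016 = 12.071
Arc 2: start y=0.000, vy=12.071 → t=2.463, apex=7.434, x_land=41.788, impact vy=-12.071
  bounce: vy ← 0.67·12.071 = 8.088
Arc 3: start y=0.000, vy=8.088 → t=1.651, apex=3.337, x_land=56.049, impact vy=-8.088
  bounce: vy ← 0.67·8.088 = 5.419
Arc 4: start y=0.000, vy=5.419 → t=1.106, apex=1.498, x_land=65.603, impact vy=-5.419
  bounce: vy ← 0.67·5.419 = 3.631
Arc 5: start y=0.000, vy=3.631 → t=0.741, apex=0.672, x_land=72.005, impact vy=-3.631
  bounce: vy ← 0.67·3.631 = 2.432
Arc 6: start y=0.000, vy=2.432 → t=0.496, apex=0.302, x_land=76.294, impact vy=-2.432
  bounce: vy ← 0.67·2.432 = 1.630
Arc 7: start y=0.000, vy=1.630 → t=0.333, apex=0.136, x_land=79.168, impact vy=-1.630
  bounce: vy ← 0.67·1.630 = 1.092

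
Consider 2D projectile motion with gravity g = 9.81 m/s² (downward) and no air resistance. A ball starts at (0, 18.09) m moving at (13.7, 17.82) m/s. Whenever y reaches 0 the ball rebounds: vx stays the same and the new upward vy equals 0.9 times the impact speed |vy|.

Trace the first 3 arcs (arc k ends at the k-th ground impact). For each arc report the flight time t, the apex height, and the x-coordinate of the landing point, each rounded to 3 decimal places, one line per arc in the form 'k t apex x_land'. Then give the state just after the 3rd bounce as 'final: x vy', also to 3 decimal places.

1 4.460 34.275 61.101
2 4.758 27.763 126.289
3 4.282 22.488 184.957
final: 184.957 18.905

Arc 1: start y=18.090, vy=17.820 → t=4.460, apex=34.275, x_land=61.101, impact vy=-25.932
  bounce: vy ← 0.9·25.932 = 23.339
Arc 2: start y=0.000, vy=23.339 → t=4.758, apex=27.763, x_land=126.289, impact vy=-23.339
  bounce: vy ← 0.9·23.339 = 21.005
Arc 3: start y=0.000, vy=21.005 → t=4.282, apex=22.488, x_land=184.957, impact vy=-21.005
  bounce: vy ← 0.9·21.005 = 18.905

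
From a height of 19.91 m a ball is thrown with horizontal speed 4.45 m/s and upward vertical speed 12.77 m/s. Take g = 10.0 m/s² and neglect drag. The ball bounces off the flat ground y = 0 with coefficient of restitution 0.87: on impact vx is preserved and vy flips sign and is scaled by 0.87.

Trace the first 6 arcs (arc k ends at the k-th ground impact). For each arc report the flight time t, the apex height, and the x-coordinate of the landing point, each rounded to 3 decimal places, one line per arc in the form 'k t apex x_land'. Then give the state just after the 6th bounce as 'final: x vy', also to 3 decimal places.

Arc 1: start y=19.910, vy=12.770 → t=3.646, apex=28.064, x_land=16.225, impact vy=-23.691
  bounce: vy ← 0.87·23.691 = 20.611
Arc 2: start y=0.000, vy=20.611 → t=4.122, apex=21.241, x_land=34.569, impact vy=-20.611
  bounce: vy ← 0.87·20.611 = 17.932
Arc 3: start y=0.000, vy=17.932 → t=3.586, apex=16.078, x_land=50.529, impact vy=-17.932
  bounce: vy ← 0.87·17.932 = 15.601
Arc 4: start y=0.000, vy=15.601 → t=3.120, apex=12.169, x_land=64.413, impact vy=-15.601
  bounce: vy ← 0.87·15.601 = 13.573
Arc 5: start y=0.000, vy=13.573 → t=2.715, apex=9.211, x_land=76.493, impact vy=-13.573
  bounce: vy ← 0.87·13.573 = 11.808
Arc 6: start y=0.000, vy=11.808 → t=2.362, apex=6.972, x_land=87.002, impact vy=-11.808
  bounce: vy ← 0.87·11.808 = 10.273

1 3.646 28.064 16.225
2 4.122 21.241 34.569
3 3.586 16.078 50.529
4 3.120 12.169 64.413
5 2.715 9.211 76.493
6 2.362 6.972 87.002
final: 87.002 10.273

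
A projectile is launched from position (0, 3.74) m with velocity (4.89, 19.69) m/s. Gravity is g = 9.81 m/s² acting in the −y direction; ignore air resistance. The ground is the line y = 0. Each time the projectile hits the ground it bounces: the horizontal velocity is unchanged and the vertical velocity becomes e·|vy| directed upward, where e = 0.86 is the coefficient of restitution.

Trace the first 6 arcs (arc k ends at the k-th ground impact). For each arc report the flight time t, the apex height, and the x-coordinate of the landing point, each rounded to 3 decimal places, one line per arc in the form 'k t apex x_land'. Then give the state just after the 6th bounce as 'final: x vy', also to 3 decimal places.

Arc 1: start y=3.740, vy=19.690 → t=4.196, apex=23.500, x_land=20.518, impact vy=-21.473
  bounce: vy ← 0.86·21.473 = 18.466
Arc 2: start y=0.000, vy=18.466 → t=3.765, apex=17.381, x_land=38.928, impact vy=-18.466
  bounce: vy ← 0.86·18.466 = 15.881
Arc 3: start y=0.000, vy=15.881 → t=3.238, apex=12.855, x_land=54.761, impact vy=-15.881
  bounce: vy ← 0.86·15.881 = 13.658
Arc 4: start y=0.000, vy=13.658 → t=2.784, apex=9.507, x_land=68.377, impact vy=-13.658
  bounce: vy ← 0.86·13.658 = 11.746
Arc 5: start y=0.000, vy=11.746 → t=2.395, apex=7.032, x_land=80.087, impact vy=-11.746
  bounce: vy ← 0.86·11.746 = 10.101
Arc 6: start y=0.000, vy=10.101 → t=2.059, apex=5.201, x_land=90.157, impact vy=-10.101
  bounce: vy ← 0.86·10.101 = 8.687

1 4.196 23.500 20.518
2 3.765 17.381 38.928
3 3.238 12.855 54.761
4 2.784 9.507 68.377
5 2.395 7.032 80.087
6 2.059 5.201 90.157
final: 90.157 8.687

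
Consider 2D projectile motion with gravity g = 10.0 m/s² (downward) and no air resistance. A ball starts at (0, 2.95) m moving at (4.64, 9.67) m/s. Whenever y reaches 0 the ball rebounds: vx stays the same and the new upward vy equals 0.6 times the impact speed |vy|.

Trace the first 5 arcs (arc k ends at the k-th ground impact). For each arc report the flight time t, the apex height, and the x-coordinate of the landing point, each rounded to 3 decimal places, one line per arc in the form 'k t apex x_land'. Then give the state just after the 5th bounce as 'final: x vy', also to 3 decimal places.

Arc 1: start y=2.950, vy=9.670 → t=2.202, apex=7.625, x_land=10.217, impact vy=-12.349
  bounce: vy ← 0.6·12.349 = 7.410
Arc 2: start y=0.000, vy=7.410 → t=1.482, apex=2.745, x_land=17.093, impact vy=-7.410
  bounce: vy ← 0.6·7.410 = 4.446
Arc 3: start y=0.000, vy=4.446 → t=0.889, apex=0.988, x_land=21.219, impact vy=-4.446
  bounce: vy ← 0.6·4.446 = 2.667
Arc 4: start y=0.000, vy=2.667 → t=0.533, apex=0.356, x_land=23.694, impact vy=-2.667
  bounce: vy ← 0.6·2.667 = 1.600
Arc 5: start y=0.000, vy=1.600 → t=0.320, apex=0.128, x_land=25.180, impact vy=-1.600
  bounce: vy ← 0.6·1.600 = 0.960

1 2.202 7.625 10.217
2 1.482 2.745 17.093
3 0.889 0.988 21.219
4 0.533 0.356 23.694
5 0.320 0.128 25.180
final: 25.180 0.960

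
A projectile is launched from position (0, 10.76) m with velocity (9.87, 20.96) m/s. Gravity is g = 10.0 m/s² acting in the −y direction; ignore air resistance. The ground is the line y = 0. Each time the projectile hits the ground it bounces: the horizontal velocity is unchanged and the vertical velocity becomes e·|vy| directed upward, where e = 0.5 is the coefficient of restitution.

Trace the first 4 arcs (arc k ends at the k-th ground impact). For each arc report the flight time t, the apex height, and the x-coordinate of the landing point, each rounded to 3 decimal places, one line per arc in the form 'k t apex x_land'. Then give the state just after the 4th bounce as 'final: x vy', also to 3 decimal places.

1 4.654 32.726 45.939
2 2.558 8.182 71.190
3 1.279 2.045 83.815
4 0.640 0.511 90.128
final: 90.128 1.599

Arc 1: start y=10.760, vy=20.960 → t=4.654, apex=32.726, x_land=45.939, impact vy=-25.584
  bounce: vy ← 0.5·25.584 = 12.792
Arc 2: start y=0.000, vy=12.792 → t=2.558, apex=8.182, x_land=71.190, impact vy=-12.792
  bounce: vy ← 0.5·12.792 = 6.396
Arc 3: start y=0.000, vy=6.396 → t=1.279, apex=2.045, x_land=83.815, impact vy=-6.396
  bounce: vy ← 0.5·6.396 = 3.198
Arc 4: start y=0.000, vy=3.198 → t=0.640, apex=0.511, x_land=90.128, impact vy=-3.198
  bounce: vy ← 0.5·3.198 = 1.599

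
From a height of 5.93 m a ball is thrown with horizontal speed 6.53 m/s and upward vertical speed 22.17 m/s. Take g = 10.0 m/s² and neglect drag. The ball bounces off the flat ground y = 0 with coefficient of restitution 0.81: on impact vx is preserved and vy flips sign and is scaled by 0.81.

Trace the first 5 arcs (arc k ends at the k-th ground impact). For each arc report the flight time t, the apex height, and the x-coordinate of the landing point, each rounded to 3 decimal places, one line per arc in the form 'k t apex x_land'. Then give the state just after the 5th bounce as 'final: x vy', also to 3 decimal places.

Arc 1: start y=5.930, vy=22.170 → t=4.687, apex=30.505, x_land=30.606, impact vy=-24.700
  bounce: vy ← 0.81·24.700 = 20.007
Arc 2: start y=0.000, vy=20.007 → t=4.001, apex=20.015, x_land=56.736, impact vy=-20.007
  bounce: vy ← 0.81·20.007 = 16.206
Arc 3: start y=0.000, vy=16.206 → t=3.241, apex=13.132, x_land=77.901, impact vy=-16.206
  bounce: vy ← 0.81·16.206 = 13.127
Arc 4: start y=0.000, vy=13.127 → t=2.625, apex=8.616, x_land=95.044, impact vy=-13.127
  bounce: vy ← 0.81·13.127 = 10.633
Arc 5: start y=0.000, vy=10.633 → t=2.127, apex=5.653, x_land=108.931, impact vy=-10.633
  bounce: vy ← 0.81·10.633 = 8.612

1 4.687 30.505 30.606
2 4.001 20.015 56.736
3 3.241 13.132 77.901
4 2.625 8.616 95.044
5 2.127 5.653 108.931
final: 108.931 8.612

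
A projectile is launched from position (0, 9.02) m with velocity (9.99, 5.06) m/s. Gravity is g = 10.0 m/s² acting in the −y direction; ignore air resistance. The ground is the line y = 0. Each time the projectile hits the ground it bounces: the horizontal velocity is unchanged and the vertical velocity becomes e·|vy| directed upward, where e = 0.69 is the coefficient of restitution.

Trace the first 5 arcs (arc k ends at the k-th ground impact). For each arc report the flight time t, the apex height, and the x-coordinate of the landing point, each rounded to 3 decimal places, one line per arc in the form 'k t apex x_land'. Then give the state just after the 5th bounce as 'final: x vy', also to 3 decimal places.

Arc 1: start y=9.020, vy=5.060 → t=1.941, apex=10.300, x_land=19.393, impact vy=-14.353
  bounce: vy ← 0.69·14.353 = 9.903
Arc 2: start y=0.000, vy=9.903 → t=1.981, apex=4.904, x_land=39.181, impact vy=-9.903
  bounce: vy ← 0.69·9.903 = 6.833
Arc 3: start y=0.000, vy=6.833 → t=1.367, apex=2.335, x_land=52.834, impact vy=-6.833
  bounce: vy ← 0.69·6.833 = 4.715
Arc 4: start y=0.000, vy=4.715 → t=0.943, apex=1.112, x_land=62.254, impact vy=-4.715
  bounce: vy ← 0.69·4.715 = 3.253
Arc 5: start y=0.000, vy=3.253 → t=0.651, apex=0.529, x_land=68.754, impact vy=-3.253
  bounce: vy ← 0.69·3.253 = 2.245

1 1.941 10.300 19.393
2 1.981 4.904 39.181
3 1.367 2.335 52.834
4 0.943 1.112 62.254
5 0.651 0.529 68.754
final: 68.754 2.245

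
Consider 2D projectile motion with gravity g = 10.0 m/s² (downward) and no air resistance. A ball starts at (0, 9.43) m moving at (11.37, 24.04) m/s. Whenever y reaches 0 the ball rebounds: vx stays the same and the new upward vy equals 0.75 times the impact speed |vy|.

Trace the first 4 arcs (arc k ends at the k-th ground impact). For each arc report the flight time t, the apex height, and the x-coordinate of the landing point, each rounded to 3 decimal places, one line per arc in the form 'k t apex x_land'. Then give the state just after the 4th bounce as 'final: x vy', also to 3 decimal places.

Arc 1: start y=9.430, vy=24.040 → t=5.173, apex=38.326, x_land=58.813, impact vy=-27.686
  bounce: vy ← 0.75·27.686 = 20.765
Arc 2: start y=0.000, vy=20.765 → t=4.153, apex=21.558, x_land=106.031, impact vy=-20.765
  bounce: vy ← 0.75·20.765 = 15.573
Arc 3: start y=0.000, vy=15.573 → t=3.115, apex=12.127, x_land=141.445, impact vy=-15.573
  bounce: vy ← 0.75·15.573 = 11.680
Arc 4: start y=0.000, vy=11.680 → t=2.336, apex=6.821, x_land=168.006, impact vy=-11.680
  bounce: vy ← 0.75·11.680 = 8.760

1 5.173 38.326 58.813
2 4.153 21.558 106.031
3 3.115 12.127 141.445
4 2.336 6.821 168.006
final: 168.006 8.760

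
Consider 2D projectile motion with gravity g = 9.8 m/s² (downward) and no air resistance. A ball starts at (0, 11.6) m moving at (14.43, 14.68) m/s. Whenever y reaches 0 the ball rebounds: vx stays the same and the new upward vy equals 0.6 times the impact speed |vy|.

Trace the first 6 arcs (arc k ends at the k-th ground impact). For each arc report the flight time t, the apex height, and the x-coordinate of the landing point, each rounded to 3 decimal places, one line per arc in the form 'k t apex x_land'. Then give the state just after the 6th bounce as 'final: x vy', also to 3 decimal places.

1 3.645 22.595 52.602
2 2.577 8.134 89.786
3 1.546 2.928 112.097
4 0.928 1.054 125.483
5 0.557 0.380 133.515
6 0.334 0.137 138.334
final: 138.334 0.982

Arc 1: start y=11.600, vy=14.680 → t=3.645, apex=22.595, x_land=52.602, impact vy=-21.044
  bounce: vy ← 0.6·21.044 = 12.627
Arc 2: start y=0.000, vy=12.627 → t=2.577, apex=8.134, x_land=89.786, impact vy=-12.627
  bounce: vy ← 0.6·12.627 = 7.576
Arc 3: start y=0.000, vy=7.576 → t=1.546, apex=2.928, x_land=112.097, impact vy=-7.576
  bounce: vy ← 0.6·7.576 = 4.546
Arc 4: start y=0.000, vy=4.546 → t=0.928, apex=1.054, x_land=125.483, impact vy=-4.546
  bounce: vy ← 0.6·4.546 = 2.727
Arc 5: start y=0.000, vy=2.727 → t=0.557, apex=0.380, x_land=133.515, impact vy=-2.727
  bounce: vy ← 0.6·2.727 = 1.636
Arc 6: start y=0.000, vy=1.636 → t=0.334, apex=0.137, x_land=138.334, impact vy=-1.636
  bounce: vy ← 0.6·1.636 = 0.982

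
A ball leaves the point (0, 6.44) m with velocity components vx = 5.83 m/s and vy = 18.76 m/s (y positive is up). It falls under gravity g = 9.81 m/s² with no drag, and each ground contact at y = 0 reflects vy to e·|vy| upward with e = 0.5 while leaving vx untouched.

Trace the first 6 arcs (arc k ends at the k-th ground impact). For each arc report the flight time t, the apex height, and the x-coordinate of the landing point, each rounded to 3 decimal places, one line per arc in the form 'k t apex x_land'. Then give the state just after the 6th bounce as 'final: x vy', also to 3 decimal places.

1 4.142 24.378 24.146
2 2.229 6.094 37.143
3 1.115 1.524 43.642
4 0.557 0.381 46.891
5 0.279 0.095 48.515
6 0.139 0.024 49.328
final: 49.328 0.342

Arc 1: start y=6.440, vy=18.760 → t=4.142, apex=24.378, x_land=24.146, impact vy=-21.870
  bounce: vy ← 0.5·21.870 = 10.935
Arc 2: start y=0.000, vy=10.935 → t=2.229, apex=6.094, x_land=37.143, impact vy=-10.935
  bounce: vy ← 0.5·10.935 = 5.467
Arc 3: start y=0.000, vy=5.467 → t=1.115, apex=1.524, x_land=43.642, impact vy=-5.467
  bounce: vy ← 0.5·5.467 = 2.734
Arc 4: start y=0.000, vy=2.734 → t=0.557, apex=0.381, x_land=46.891, impact vy=-2.734
  bounce: vy ← 0.5·2.734 = 1.367
Arc 5: start y=0.000, vy=1.367 → t=0.279, apex=0.095, x_land=48.515, impact vy=-1.367
  bounce: vy ← 0.5·1.367 = 0.683
Arc 6: start y=0.000, vy=0.683 → t=0.139, apex=0.024, x_land=49.328, impact vy=-0.683
  bounce: vy ← 0.5·0.683 = 0.342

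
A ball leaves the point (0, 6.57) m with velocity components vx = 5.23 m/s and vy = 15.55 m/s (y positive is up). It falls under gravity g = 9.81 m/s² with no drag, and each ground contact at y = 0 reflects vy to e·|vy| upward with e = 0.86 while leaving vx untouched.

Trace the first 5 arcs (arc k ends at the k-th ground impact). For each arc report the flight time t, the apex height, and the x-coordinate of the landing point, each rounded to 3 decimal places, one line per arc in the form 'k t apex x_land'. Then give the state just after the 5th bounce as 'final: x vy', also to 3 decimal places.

1 3.548 18.894 18.555
2 3.376 13.974 36.210
3 2.903 10.335 51.394
4 2.497 7.644 64.452
5 2.147 5.654 75.681
final: 75.681 9.057

Arc 1: start y=6.570, vy=15.550 → t=3.548, apex=18.894, x_land=18.555, impact vy=-19.254
  bounce: vy ← 0.86·19.254 = 16.558
Arc 2: start y=0.000, vy=16.558 → t=3.376, apex=13.974, x_land=36.210, impact vy=-16.558
  bounce: vy ← 0.86·16.558 = 14.240
Arc 3: start y=0.000, vy=14.240 → t=2.903, apex=10.335, x_land=51.394, impact vy=-14.240
  bounce: vy ← 0.86·14.240 = 12.246
Arc 4: start y=0.000, vy=12.246 → t=2.497, apex=7.644, x_land=64.452, impact vy=-12.246
  bounce: vy ← 0.86·12.246 = 10.532
Arc 5: start y=0.000, vy=10.532 → t=2.147, apex=5.654, x_land=75.681, impact vy=-10.532
  bounce: vy ← 0.86·10.532 = 9.057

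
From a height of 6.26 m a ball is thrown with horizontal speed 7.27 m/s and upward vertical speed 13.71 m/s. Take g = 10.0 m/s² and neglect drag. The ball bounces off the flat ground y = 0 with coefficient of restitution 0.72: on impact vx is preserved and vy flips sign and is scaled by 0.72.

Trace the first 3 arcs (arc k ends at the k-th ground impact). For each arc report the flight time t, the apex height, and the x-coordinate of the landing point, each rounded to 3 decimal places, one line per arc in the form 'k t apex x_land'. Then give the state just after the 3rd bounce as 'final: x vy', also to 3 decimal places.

Arc 1: start y=6.260, vy=13.710 → t=3.141, apex=15.658, x_land=22.832, impact vy=-17.696
  bounce: vy ← 0.72·17.696 = 12.741
Arc 2: start y=0.000, vy=12.741 → t=2.548, apex=8.117, x_land=41.359, impact vy=-12.741
  bounce: vy ← 0.72·12.741 = 9.174
Arc 3: start y=0.000, vy=9.174 → t=1.835, apex=4.208, x_land=54.697, impact vy=-9.174
  bounce: vy ← 0.72·9.174 = 6.605

1 3.141 15.658 22.832
2 2.548 8.117 41.359
3 1.835 4.208 54.697
final: 54.697 6.605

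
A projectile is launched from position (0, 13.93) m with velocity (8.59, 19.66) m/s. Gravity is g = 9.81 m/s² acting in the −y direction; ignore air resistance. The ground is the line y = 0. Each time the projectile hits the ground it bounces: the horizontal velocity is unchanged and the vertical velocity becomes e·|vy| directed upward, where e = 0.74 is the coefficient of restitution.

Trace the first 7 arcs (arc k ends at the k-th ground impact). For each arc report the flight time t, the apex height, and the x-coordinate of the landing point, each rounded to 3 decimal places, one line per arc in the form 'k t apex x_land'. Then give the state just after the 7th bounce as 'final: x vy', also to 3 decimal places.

Arc 1: start y=13.930, vy=19.660 → t=4.623, apex=33.630, x_land=39.708, impact vy=-25.687
  bounce: vy ← 0.74·25.687 = 19.008
Arc 2: start y=0.000, vy=19.008 → t=3.875, apex=18.416, x_land=72.996, impact vy=-19.008
  bounce: vy ← 0.74·19.008 = 14.066
Arc 3: start y=0.000, vy=14.066 → t=2.868, apex=10.085, x_land=97.630, impact vy=-14.066
  bounce: vy ← 0.74·14.066 = 10.409
Arc 4: start y=0.000, vy=10.409 → t=2.122, apex=5.522, x_land=115.859, impact vy=-10.409
  bounce: vy ← 0.74·10.409 = 7.703
Arc 5: start y=0.000, vy=7.703 → t=1.570, apex=3.024, x_land=129.349, impact vy=-7.703
  bounce: vy ← 0.74·7.703 = 5.700
Arc 6: start y=0.000, vy=5.700 → t=1.162, apex=1.656, x_land=139.331, impact vy=-5.700
  bounce: vy ← 0.74·5.700 = 4.218
Arc 7: start y=0.000, vy=4.218 → t=0.860, apex=0.907, x_land=146.718, impact vy=-4.218
  bounce: vy ← 0.74·4.218 = 3.121

1 4.623 33.630 39.708
2 3.875 18.416 72.996
3 2.868 10.085 97.630
4 2.122 5.522 115.859
5 1.570 3.024 129.349
6 1.162 1.656 139.331
7 0.860 0.907 146.718
final: 146.718 3.121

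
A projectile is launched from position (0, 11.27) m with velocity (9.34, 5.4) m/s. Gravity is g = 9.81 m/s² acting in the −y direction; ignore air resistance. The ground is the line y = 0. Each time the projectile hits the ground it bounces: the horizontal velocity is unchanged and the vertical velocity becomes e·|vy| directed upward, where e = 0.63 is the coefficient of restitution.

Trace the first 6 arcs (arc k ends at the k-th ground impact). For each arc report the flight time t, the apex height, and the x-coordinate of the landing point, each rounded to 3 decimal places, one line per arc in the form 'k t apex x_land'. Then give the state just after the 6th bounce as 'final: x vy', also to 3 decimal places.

1 2.163 12.756 20.203
2 2.032 5.063 39.182
3 1.280 2.009 51.138
4 0.806 0.798 58.671
5 0.508 0.317 63.416
6 0.320 0.126 66.406
final: 66.406 0.989

Arc 1: start y=11.270, vy=5.400 → t=2.163, apex=12.756, x_land=20.203, impact vy=-15.820
  bounce: vy ← 0.63·15.820 = 9.967
Arc 2: start y=0.000, vy=9.967 → t=2.032, apex=5.063, x_land=39.182, impact vy=-9.967
  bounce: vy ← 0.63·9.967 = 6.279
Arc 3: start y=0.000, vy=6.279 → t=1.280, apex=2.009, x_land=51.138, impact vy=-6.279
  bounce: vy ← 0.63·6.279 = 3.956
Arc 4: start y=0.000, vy=3.956 → t=0.806, apex=0.798, x_land=58.671, impact vy=-3.956
  bounce: vy ← 0.63·3.956 = 2.492
Arc 5: start y=0.000, vy=2.492 → t=0.508, apex=0.317, x_land=63.416, impact vy=-2.492
  bounce: vy ← 0.63·2.492 = 1.570
Arc 6: start y=0.000, vy=1.570 → t=0.320, apex=0.126, x_land=66.406, impact vy=-1.570
  bounce: vy ← 0.63·1.570 = 0.989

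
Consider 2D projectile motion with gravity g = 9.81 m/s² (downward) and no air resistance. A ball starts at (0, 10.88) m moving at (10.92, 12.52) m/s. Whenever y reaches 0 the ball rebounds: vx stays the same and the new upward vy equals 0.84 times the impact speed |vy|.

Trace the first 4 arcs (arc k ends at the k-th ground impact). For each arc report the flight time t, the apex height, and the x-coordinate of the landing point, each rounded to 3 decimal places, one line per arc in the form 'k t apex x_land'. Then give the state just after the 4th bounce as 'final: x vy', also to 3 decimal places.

Arc 1: start y=10.880, vy=12.520 → t=3.238, apex=18.869, x_land=35.355, impact vy=-19.241
  bounce: vy ← 0.84·19.241 = 16.162
Arc 2: start y=0.000, vy=16.162 → t=3.295, apex=13.314, x_land=71.337, impact vy=-16.162
  bounce: vy ← 0.84·16.162 = 13.576
Arc 3: start y=0.000, vy=13.576 → t=2.768, apex=9.394, x_land=101.562, impact vy=-13.576
  bounce: vy ← 0.84·13.576 = 11.404
Arc 4: start y=0.000, vy=11.404 → t=2.325, apex=6.629, x_land=126.952, impact vy=-11.404
  bounce: vy ← 0.84·11.404 = 9.580

1 3.238 18.869 35.355
2 3.295 13.314 71.337
3 2.768 9.394 101.562
4 2.325 6.629 126.952
final: 126.952 9.580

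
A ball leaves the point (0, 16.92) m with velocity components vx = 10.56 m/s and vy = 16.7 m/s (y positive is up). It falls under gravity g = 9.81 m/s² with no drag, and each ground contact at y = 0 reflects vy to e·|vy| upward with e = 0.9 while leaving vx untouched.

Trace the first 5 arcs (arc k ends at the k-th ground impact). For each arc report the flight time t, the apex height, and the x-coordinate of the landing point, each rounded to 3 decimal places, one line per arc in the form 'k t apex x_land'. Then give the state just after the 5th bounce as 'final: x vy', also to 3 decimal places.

Arc 1: start y=16.920, vy=16.700 → t=4.222, apex=31.135, x_land=44.582, impact vy=-24.716
  bounce: vy ← 0.9·24.716 = 22.244
Arc 2: start y=0.000, vy=22.244 → t=4.535, apex=25.219, x_land=92.471, impact vy=-22.244
  bounce: vy ← 0.9·22.244 = 20.020
Arc 3: start y=0.000, vy=20.020 → t=4.081, apex=20.427, x_land=135.572, impact vy=-20.020
  bounce: vy ← 0.9·20.020 = 18.018
Arc 4: start y=0.000, vy=18.018 → t=3.673, apex=16.546, x_land=174.362, impact vy=-18.018
  bounce: vy ← 0.9·18.018 = 16.216
Arc 5: start y=0.000, vy=16.216 → t=3.306, apex=13.402, x_land=209.273, impact vy=-16.216
  bounce: vy ← 0.9·16.216 = 14.594

1 4.222 31.135 44.582
2 4.535 25.219 92.471
3 4.081 20.427 135.572
4 3.673 16.546 174.362
5 3.306 13.402 209.273
final: 209.273 14.594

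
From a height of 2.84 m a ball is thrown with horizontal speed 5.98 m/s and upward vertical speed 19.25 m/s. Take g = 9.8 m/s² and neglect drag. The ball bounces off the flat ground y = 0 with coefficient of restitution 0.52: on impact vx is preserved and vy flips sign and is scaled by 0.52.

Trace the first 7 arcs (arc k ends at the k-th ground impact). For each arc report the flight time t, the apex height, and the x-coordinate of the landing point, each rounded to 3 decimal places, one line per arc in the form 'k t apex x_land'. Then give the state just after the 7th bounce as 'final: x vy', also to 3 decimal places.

1 4.071 21.746 24.344
2 2.191 5.880 37.446
3 1.139 1.590 44.259
4 0.592 0.430 47.802
5 0.308 0.116 49.644
6 0.160 0.031 50.602
7 0.083 0.009 51.100
final: 51.100 0.212

Arc 1: start y=2.840, vy=19.250 → t=4.071, apex=21.746, x_land=24.344, impact vy=-20.645
  bounce: vy ← 0.52·20.645 = 10.736
Arc 2: start y=0.000, vy=10.736 → t=2.191, apex=5.880, x_land=37.446, impact vy=-10.736
  bounce: vy ← 0.52·10.736 = 5.582
Arc 3: start y=0.000, vy=5.582 → t=1.139, apex=1.590, x_land=44.259, impact vy=-5.582
  bounce: vy ← 0.52·5.582 = 2.903
Arc 4: start y=0.000, vy=2.903 → t=0.592, apex=0.430, x_land=47.802, impact vy=-2.903
  bounce: vy ← 0.52·2.903 = 1.510
Arc 5: start y=0.000, vy=1.510 → t=0.308, apex=0.116, x_land=49.644, impact vy=-1.510
  bounce: vy ← 0.52·1.510 = 0.785
Arc 6: start y=0.000, vy=0.785 → t=0.160, apex=0.031, x_land=50.602, impact vy=-0.785
  bounce: vy ← 0.52·0.785 = 0.408
Arc 7: start y=0.000, vy=0.408 → t=0.083, apex=0.009, x_land=51.100, impact vy=-0.408
  bounce: vy ← 0.52·0.408 = 0.212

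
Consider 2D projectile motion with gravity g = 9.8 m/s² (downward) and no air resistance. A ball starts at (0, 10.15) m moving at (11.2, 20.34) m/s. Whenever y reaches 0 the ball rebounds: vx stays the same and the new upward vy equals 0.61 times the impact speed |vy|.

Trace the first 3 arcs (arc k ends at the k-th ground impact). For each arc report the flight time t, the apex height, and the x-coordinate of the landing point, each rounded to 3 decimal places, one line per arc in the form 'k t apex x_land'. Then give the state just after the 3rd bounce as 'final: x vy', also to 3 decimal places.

Arc 1: start y=10.150, vy=20.340 → t=4.601, apex=31.258, x_land=51.534, impact vy=-24.752
  bounce: vy ← 0.61·24.752 = 15.099
Arc 2: start y=0.000, vy=15.099 → t=3.081, apex=11.631, x_land=86.045, impact vy=-15.099
  bounce: vy ← 0.61·15.099 = 9.210
Arc 3: start y=0.000, vy=9.210 → t=1.880, apex=4.328, x_land=107.097, impact vy=-9.210
  bounce: vy ← 0.61·9.210 = 5.618

1 4.601 31.258 51.534
2 3.081 11.631 86.045
3 1.880 4.328 107.097
final: 107.097 5.618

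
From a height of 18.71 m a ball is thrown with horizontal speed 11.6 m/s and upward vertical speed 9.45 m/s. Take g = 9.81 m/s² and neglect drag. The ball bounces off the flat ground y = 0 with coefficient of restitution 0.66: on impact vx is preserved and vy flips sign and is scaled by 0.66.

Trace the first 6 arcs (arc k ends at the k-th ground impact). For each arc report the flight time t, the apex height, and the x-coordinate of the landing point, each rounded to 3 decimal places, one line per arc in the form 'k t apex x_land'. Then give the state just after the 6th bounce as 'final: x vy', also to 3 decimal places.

1 3.141 23.262 36.436
2 2.875 10.133 69.781
3 1.897 4.414 91.789
4 1.252 1.923 106.314
5 0.826 0.838 115.900
6 0.545 0.365 122.228
final: 122.228 1.766

Arc 1: start y=18.710, vy=9.450 → t=3.141, apex=23.262, x_land=36.436, impact vy=-21.363
  bounce: vy ← 0.66·21.363 = 14.100
Arc 2: start y=0.000, vy=14.100 → t=2.875, apex=10.133, x_land=69.781, impact vy=-14.100
  bounce: vy ← 0.66·14.100 = 9.306
Arc 3: start y=0.000, vy=9.306 → t=1.897, apex=4.414, x_land=91.789, impact vy=-9.306
  bounce: vy ← 0.66·9.306 = 6.142
Arc 4: start y=0.000, vy=6.142 → t=1.252, apex=1.923, x_land=106.314, impact vy=-6.142
  bounce: vy ← 0.66·6.142 = 4.054
Arc 5: start y=0.000, vy=4.054 → t=0.826, apex=0.838, x_land=115.900, impact vy=-4.054
  bounce: vy ← 0.66·4.054 = 2.675
Arc 6: start y=0.000, vy=2.675 → t=0.545, apex=0.365, x_land=122.228, impact vy=-2.675
  bounce: vy ← 0.66·2.675 = 1.766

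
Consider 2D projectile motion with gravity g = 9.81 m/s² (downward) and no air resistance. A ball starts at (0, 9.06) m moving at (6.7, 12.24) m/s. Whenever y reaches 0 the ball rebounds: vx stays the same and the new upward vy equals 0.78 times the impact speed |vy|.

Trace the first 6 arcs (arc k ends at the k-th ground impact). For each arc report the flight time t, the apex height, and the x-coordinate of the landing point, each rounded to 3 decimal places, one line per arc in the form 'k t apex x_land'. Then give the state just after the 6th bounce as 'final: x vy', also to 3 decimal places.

1 3.093 16.696 20.721
2 2.878 10.158 40.004
3 2.245 6.180 55.045
4 1.751 3.760 66.778
5 1.366 2.288 75.929
6 1.065 1.392 83.066
final: 83.066 4.076

Arc 1: start y=9.060, vy=12.240 → t=3.093, apex=16.696, x_land=20.721, impact vy=-18.099
  bounce: vy ← 0.78·18.099 = 14.117
Arc 2: start y=0.000, vy=14.117 → t=2.878, apex=10.158, x_land=40.004, impact vy=-14.117
  bounce: vy ← 0.78·14.117 = 11.011
Arc 3: start y=0.000, vy=11.011 → t=2.245, apex=6.180, x_land=55.045, impact vy=-11.011
  bounce: vy ← 0.78·11.011 = 8.589
Arc 4: start y=0.000, vy=8.589 → t=1.751, apex=3.760, x_land=66.778, impact vy=-8.589
  bounce: vy ← 0.78·8.589 = 6.699
Arc 5: start y=0.000, vy=6.699 → t=1.366, apex=2.288, x_land=75.929, impact vy=-6.699
  bounce: vy ← 0.78·6.699 = 5.226
Arc 6: start y=0.000, vy=5.226 → t=1.065, apex=1.392, x_land=83.066, impact vy=-5.226
  bounce: vy ← 0.78·5.226 = 4.076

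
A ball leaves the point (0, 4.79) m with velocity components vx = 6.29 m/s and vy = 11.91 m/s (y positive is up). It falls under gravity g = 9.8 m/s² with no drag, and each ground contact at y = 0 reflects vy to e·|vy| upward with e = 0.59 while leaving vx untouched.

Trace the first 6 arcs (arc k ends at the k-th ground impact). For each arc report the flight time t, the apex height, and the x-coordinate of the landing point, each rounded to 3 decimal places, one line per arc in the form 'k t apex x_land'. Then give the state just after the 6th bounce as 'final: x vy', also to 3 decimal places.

1 2.782 12.027 17.499
2 1.849 4.187 29.127
3 1.091 1.457 35.988
4 0.644 0.507 40.036
5 0.380 0.177 42.424
6 0.224 0.061 43.833
final: 43.833 0.648

Arc 1: start y=4.790, vy=11.910 → t=2.782, apex=12.027, x_land=17.499, impact vy=-15.354
  bounce: vy ← 0.59·15.354 = 9.059
Arc 2: start y=0.000, vy=9.059 → t=1.849, apex=4.187, x_land=29.127, impact vy=-9.059
  bounce: vy ← 0.59·9.059 = 5.345
Arc 3: start y=0.000, vy=5.345 → t=1.091, apex=1.457, x_land=35.988, impact vy=-5.345
  bounce: vy ← 0.59·5.345 = 3.153
Arc 4: start y=0.000, vy=3.153 → t=0.644, apex=0.507, x_land=40.036, impact vy=-3.153
  bounce: vy ← 0.59·3.153 = 1.860
Arc 5: start y=0.000, vy=1.860 → t=0.380, apex=0.177, x_land=42.424, impact vy=-1.860
  bounce: vy ← 0.59·1.860 = 1.098
Arc 6: start y=0.000, vy=1.098 → t=0.224, apex=0.061, x_land=43.833, impact vy=-1.098
  bounce: vy ← 0.59·1.098 = 0.648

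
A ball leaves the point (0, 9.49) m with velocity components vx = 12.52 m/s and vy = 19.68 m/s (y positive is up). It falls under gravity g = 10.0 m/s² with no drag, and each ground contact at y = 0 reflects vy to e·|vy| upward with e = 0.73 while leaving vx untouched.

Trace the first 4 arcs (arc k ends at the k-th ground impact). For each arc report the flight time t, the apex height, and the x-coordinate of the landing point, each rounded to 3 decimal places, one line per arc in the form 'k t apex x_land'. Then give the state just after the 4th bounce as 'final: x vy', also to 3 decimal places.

Arc 1: start y=9.490, vy=19.680 → t=4.370, apex=28.855, x_land=54.716, impact vy=-24.023
  bounce: vy ← 0.73·24.023 = 17.537
Arc 2: start y=0.000, vy=17.537 → t=3.507, apex=15.377, x_land=98.628, impact vy=-17.537
  bounce: vy ← 0.73·17.537 = 12.802
Arc 3: start y=0.000, vy=12.802 → t=2.560, apex=8.194, x_land=130.684, impact vy=-12.802
  bounce: vy ← 0.73·12.802 = 9.345
Arc 4: start y=0.000, vy=9.345 → t=1.869, apex=4.367, x_land=154.085, impact vy=-9.345
  bounce: vy ← 0.73·9.345 = 6.822

1 4.370 28.855 54.716
2 3.507 15.377 98.628
3 2.560 8.194 130.684
4 1.869 4.367 154.085
final: 154.085 6.822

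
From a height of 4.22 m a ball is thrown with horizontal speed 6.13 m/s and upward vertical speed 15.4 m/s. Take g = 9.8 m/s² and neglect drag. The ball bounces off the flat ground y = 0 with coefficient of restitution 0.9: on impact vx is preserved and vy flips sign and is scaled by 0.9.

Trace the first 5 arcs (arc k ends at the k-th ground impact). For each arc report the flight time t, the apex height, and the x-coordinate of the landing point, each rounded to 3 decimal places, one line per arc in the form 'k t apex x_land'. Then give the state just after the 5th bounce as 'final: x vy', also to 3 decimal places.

Arc 1: start y=4.220, vy=15.400 → t=3.396, apex=16.320, x_land=20.820, impact vy=-17.885
  bounce: vy ← 0.9·17.885 = 16.096
Arc 2: start y=0.000, vy=16.096 → t=3.285, apex=13.219, x_land=40.957, impact vy=-16.096
  bounce: vy ← 0.9·16.096 = 14.487
Arc 3: start y=0.000, vy=14.487 → t=2.956, apex=10.708, x_land=59.080, impact vy=-14.487
  bounce: vy ← 0.9·14.487 = 13.038
Arc 4: start y=0.000, vy=13.038 → t=2.661, apex=8.673, x_land=75.391, impact vy=-13.038
  bounce: vy ← 0.9·13.038 = 11.734
Arc 5: start y=0.000, vy=11.734 → t=2.395, apex=7.025, x_land=90.071, impact vy=-11.734
  bounce: vy ← 0.9·11.734 = 10.561

1 3.396 16.320 20.820
2 3.285 13.219 40.957
3 2.956 10.708 59.080
4 2.661 8.673 75.391
5 2.395 7.025 90.071
final: 90.071 10.561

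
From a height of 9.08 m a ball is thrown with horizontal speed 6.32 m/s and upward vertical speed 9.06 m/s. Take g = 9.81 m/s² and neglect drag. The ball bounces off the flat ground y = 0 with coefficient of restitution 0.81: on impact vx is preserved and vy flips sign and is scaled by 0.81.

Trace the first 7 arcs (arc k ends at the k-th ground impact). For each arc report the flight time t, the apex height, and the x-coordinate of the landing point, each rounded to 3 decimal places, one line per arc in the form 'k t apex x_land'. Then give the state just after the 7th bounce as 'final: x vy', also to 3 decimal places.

Arc 1: start y=9.080, vy=9.060 → t=2.568, apex=13.264, x_land=16.230, impact vy=-16.132
  bounce: vy ← 0.81·16.132 = 13.067
Arc 2: start y=0.000, vy=13.067 → t=2.664, apex=8.702, x_land=33.066, impact vy=-13.067
  bounce: vy ← 0.81·13.067 = 10.584
Arc 3: start y=0.000, vy=10.584 → t=2.158, apex=5.710, x_land=46.703, impact vy=-10.584
  bounce: vy ← 0.81·10.584 = 8.573
Arc 4: start y=0.000, vy=8.573 → t=1.748, apex=3.746, x_land=57.749, impact vy=-8.573
  bounce: vy ← 0.81·8.573 = 6.944
Arc 5: start y=0.000, vy=6.944 → t=1.416, apex=2.458, x_land=66.697, impact vy=-6.944
  bounce: vy ← 0.81·6.944 = 5.625
Arc 6: start y=0.000, vy=5.625 → t=1.147, apex=1.613, x_land=73.944, impact vy=-5.625
  bounce: vy ← 0.81·5.625 = 4.556
Arc 7: start y=0.000, vy=4.556 → t=0.929, apex=1.058, x_land=79.815, impact vy=-4.556
  bounce: vy ← 0.81·4.556 = 3.690

1 2.568 13.264 16.230
2 2.664 8.702 33.066
3 2.158 5.710 46.703
4 1.748 3.746 57.749
5 1.416 2.458 66.697
6 1.147 1.613 73.944
7 0.929 1.058 79.815
final: 79.815 3.690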